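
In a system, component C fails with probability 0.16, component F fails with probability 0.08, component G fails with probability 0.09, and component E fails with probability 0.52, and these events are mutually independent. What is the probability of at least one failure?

0.66244096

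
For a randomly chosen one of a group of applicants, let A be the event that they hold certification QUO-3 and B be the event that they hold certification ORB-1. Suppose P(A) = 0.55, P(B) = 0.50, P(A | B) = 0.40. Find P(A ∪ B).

0.85

P(A ∩ B) = P(B)·P(A|B) = 0.50 × 0.40 = 0.20
Apply inclusion-exclusion:
P(A ∪ B) = 0.55 + 0.50 − 0.20 = 0.85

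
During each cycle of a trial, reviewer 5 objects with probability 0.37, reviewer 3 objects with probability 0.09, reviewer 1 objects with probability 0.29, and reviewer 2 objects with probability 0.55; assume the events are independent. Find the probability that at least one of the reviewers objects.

P(none) = (1 − 0.37) × (1 − 0.09) × (1 − 0.29) × (1 − 0.55) = 0.63 × 0.91 × 0.71 × 0.45 = 0.18316935
P(at least one) = 1 − 0.18316935 = 0.81683065

0.81683065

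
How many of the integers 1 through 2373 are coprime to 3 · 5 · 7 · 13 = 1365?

1001

Inclusion–exclusion gives
⌊2373/3⌋ + ⌊2373/5⌋ + ⌊2373/7⌋ + ⌊2373/13⌋ − ⌊2373/15⌋ − ⌊2373/21⌋ − ⌊2373/39⌋ − ⌊2373/35⌋ − ⌊2373/65⌋ − ⌊2373/91⌋ + ⌊2373/105⌋ + ⌊2373/195⌋ + ⌊2373/273⌋ + ⌊2373/455⌋ − ⌊2373/1365⌋ = 791 + 474 + 339 + 182 − 158 − 113 − 60 − 67 − 36 − 26 + 22 + 12 + 8 + 5 − 1 = 1372
2373 − 1372 = 1001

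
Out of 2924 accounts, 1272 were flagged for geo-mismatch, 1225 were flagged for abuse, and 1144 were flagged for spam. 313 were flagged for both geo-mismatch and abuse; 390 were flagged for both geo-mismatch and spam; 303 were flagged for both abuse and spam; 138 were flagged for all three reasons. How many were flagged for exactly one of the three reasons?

|exactly one| = 1272 + 1225 + 1144 − 2·313 − 2·390 − 2·303 + 3·138 = 2043

2043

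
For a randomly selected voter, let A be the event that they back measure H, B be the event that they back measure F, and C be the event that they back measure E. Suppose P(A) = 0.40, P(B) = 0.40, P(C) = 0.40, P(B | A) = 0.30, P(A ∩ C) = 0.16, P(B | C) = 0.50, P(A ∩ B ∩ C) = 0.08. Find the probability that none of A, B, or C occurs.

P(A ∩ B) = P(A)·P(B|A) = 0.40 × 0.30 = 0.12
P(B ∩ C) = P(C)·P(B|C) = 0.40 × 0.50 = 0.20
By inclusion-exclusion,
P(A ∪ B ∪ C) = 0.40 + 0.40 + 0.40 − 0.12 − 0.16 − 0.20 + 0.08 = 0.80
P(none) = 1 − 0.80 = 0.20

0.20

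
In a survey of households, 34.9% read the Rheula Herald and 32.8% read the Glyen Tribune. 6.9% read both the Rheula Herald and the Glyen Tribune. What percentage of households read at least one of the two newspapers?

Apply inclusion-exclusion:
P(≥1) = 34.9 + 32.8 − 6.9 = 60.8%

60.8%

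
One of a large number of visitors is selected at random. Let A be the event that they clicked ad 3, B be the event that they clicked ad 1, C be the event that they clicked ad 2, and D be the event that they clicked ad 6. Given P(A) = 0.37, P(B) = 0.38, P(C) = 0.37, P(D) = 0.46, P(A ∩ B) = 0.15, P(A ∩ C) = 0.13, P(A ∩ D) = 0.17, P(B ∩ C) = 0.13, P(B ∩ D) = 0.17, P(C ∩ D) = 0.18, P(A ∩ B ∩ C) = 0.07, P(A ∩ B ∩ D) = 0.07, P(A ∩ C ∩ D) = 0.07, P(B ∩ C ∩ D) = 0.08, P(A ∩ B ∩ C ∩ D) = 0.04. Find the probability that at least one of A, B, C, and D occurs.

Apply inclusion-exclusion:
P(A ∪ B ∪ C ∪ D) = 0.37 + 0.38 + 0.37 + 0.46 − 0.15 − 0.13 − 0.17 − 0.13 − 0.17 − 0.18 + 0.07 + 0.07 + 0.07 + 0.08 − 0.04 = 0.90

0.90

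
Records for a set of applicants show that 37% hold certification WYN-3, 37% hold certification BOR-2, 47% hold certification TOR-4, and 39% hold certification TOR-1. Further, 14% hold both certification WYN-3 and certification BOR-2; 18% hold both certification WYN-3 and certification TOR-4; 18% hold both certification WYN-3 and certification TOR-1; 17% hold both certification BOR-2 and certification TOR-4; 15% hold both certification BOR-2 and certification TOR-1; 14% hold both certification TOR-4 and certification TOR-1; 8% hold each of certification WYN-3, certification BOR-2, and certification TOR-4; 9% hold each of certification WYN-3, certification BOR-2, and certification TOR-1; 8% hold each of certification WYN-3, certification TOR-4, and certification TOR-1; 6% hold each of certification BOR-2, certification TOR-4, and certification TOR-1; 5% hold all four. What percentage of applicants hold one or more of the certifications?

90%

Using inclusion–exclusion:
P(at least one) = 37 + 37 + 47 + 39 − 14 − 18 − 18 − 17 − 15 − 14 + 8 + 9 + 8 + 6 − 5 = 90%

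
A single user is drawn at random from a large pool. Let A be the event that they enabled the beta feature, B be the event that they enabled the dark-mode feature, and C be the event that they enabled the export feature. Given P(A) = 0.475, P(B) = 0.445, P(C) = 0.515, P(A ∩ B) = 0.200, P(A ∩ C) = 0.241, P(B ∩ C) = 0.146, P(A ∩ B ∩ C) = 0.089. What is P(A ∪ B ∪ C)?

P(A ∪ B ∪ C) = 0.475 + 0.445 + 0.515 − 0.200 − 0.241 − 0.146 + 0.089 = 0.937

0.937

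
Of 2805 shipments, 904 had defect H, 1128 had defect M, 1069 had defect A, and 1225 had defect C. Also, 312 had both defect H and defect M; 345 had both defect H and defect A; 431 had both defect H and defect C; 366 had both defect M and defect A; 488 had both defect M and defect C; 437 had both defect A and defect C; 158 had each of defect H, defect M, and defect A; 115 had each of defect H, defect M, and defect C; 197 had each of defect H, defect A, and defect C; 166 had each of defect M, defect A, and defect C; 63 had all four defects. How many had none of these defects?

Inclusion–exclusion gives
|at least one| = 904 + 1128 + 1069 + 1225 − 312 − 345 − 431 − 366 − 488 − 437 + 158 + 115 + 197 + 166 − 63 = 2520
None: 2805 − 2520 = 285

285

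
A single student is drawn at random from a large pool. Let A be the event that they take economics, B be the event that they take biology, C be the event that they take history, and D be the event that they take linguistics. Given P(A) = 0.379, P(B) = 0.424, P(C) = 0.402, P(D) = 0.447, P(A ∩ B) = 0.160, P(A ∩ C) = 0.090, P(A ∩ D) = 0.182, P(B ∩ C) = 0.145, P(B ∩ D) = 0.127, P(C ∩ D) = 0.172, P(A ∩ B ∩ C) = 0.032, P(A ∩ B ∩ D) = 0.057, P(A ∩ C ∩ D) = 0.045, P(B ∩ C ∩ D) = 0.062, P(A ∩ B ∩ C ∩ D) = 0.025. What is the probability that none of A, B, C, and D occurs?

Inclusion–exclusion gives
P(A ∪ B ∪ C ∪ D) = 0.379 + 0.424 + 0.402 + 0.447 − 0.160 − 0.090 − 0.182 − 0.145 − 0.127 − 0.172 + 0.032 + 0.057 + 0.045 + 0.062 − 0.025 = 0.947
P(none) = 1 − 0.947 = 0.053

0.053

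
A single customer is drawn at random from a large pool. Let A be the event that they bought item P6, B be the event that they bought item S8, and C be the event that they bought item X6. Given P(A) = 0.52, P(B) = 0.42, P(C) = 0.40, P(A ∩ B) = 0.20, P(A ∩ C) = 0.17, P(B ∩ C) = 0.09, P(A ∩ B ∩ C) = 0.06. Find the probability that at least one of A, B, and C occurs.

By inclusion–exclusion:
P(A ∪ B ∪ C) = 0.52 + 0.42 + 0.40 − 0.20 − 0.17 − 0.09 + 0.06 = 0.94

0.94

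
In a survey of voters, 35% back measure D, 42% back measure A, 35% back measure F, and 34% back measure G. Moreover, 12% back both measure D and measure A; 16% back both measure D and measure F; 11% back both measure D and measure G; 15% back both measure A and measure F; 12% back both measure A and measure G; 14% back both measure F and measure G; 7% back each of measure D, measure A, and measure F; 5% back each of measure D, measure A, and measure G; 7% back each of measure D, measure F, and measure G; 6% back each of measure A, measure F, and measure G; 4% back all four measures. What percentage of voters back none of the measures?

Apply inclusion-exclusion:
P(at least one) = 35 + 42 + 35 + 34 − 12 − 16 − 11 − 15 − 12 − 14 + 7 + 5 + 7 + 6 − 4 = 87%
P(none) = 100% − 87% = 13%

13%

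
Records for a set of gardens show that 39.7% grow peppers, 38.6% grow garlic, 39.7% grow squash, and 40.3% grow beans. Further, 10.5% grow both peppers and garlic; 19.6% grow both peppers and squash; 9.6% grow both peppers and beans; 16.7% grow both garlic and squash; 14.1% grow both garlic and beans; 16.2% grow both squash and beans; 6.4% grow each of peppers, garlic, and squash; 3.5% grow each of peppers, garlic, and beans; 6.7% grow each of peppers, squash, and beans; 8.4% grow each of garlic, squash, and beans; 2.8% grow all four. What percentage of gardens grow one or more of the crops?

Inclusion–exclusion gives
P(at least one) = 39.7 + 38.6 + 39.7 + 40.3 − 10.5 − 19.6 − 9.6 − 16.7 − 14.1 − 16.2 + 6.4 + 3.5 + 6.7 + 8.4 − 2.8 = 93.8%

93.8%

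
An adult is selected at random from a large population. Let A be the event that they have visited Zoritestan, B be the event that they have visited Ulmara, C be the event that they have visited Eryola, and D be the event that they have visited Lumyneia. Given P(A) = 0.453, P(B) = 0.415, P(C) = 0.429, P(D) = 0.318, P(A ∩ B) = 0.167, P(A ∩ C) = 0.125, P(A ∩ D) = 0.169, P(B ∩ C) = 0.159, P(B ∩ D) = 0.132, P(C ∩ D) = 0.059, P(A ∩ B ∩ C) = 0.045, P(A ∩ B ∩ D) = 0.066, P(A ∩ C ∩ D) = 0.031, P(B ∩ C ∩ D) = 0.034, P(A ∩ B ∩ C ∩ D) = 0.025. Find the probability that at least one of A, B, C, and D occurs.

0.955

P(A ∪ B ∪ C ∪ D) = 0.453 + 0.415 + 0.429 + 0.318 − 0.167 − 0.125 − 0.169 − 0.159 − 0.132 − 0.059 + 0.045 + 0.066 + 0.031 + 0.034 − 0.025 = 0.955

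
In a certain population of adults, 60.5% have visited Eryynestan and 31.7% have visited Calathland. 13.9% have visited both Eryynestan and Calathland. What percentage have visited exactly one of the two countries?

Using the inclusion–exclusion count for exactly one event:
P(exactly one) = 60.5 + 31.7 − 2·13.9 = 64.4%

64.4%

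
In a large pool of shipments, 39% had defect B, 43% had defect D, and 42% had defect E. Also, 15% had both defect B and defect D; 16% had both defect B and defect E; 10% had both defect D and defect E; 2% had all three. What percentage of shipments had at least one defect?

Inclusion–exclusion gives
P(at least one) = 39 + 43 + 42 − 15 − 16 − 10 + 2 = 85%

85%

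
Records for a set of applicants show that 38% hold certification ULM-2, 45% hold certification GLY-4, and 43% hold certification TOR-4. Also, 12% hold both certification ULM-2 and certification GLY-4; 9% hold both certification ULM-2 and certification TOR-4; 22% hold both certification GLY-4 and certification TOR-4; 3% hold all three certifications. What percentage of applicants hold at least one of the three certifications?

Apply inclusion-exclusion:
P(union) = 38 + 45 + 43 − 12 − 9 − 22 + 3 = 86%

86%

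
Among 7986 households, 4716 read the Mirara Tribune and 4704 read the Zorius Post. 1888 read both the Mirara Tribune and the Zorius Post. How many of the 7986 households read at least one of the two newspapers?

7532

N(≥1) = 4716 + 4704 − 1888 = 7532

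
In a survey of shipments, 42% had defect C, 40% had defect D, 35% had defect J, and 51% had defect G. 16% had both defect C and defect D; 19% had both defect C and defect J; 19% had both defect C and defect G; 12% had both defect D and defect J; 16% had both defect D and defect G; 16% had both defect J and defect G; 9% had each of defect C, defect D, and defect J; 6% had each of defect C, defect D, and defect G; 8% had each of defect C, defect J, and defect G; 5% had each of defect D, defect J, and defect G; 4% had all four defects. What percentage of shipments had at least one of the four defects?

By inclusion–exclusion:
P(at least one) = 42 + 40 + 35 + 51 − 16 − 19 − 19 − 12 − 16 − 16 + 9 + 6 + 8 + 5 − 4 = 94%

94%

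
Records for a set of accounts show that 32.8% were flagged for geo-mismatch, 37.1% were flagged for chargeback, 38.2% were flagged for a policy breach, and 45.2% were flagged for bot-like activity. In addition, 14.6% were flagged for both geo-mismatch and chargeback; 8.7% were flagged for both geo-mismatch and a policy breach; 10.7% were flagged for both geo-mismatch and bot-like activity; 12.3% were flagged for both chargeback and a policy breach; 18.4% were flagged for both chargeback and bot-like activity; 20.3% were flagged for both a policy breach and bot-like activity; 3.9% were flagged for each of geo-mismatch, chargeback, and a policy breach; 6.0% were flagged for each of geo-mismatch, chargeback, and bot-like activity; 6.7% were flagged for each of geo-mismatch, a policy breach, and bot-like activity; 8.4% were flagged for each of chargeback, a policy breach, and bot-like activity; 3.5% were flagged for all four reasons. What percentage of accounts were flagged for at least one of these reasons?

89.8%

P(at least one) = 32.8 + 37.1 + 38.2 + 45.2 − 14.6 − 8.7 − 10.7 − 12.3 − 18.4 − 20.3 + 3.9 + 6.0 + 6.7 + 8.4 − 3.5 = 89.8%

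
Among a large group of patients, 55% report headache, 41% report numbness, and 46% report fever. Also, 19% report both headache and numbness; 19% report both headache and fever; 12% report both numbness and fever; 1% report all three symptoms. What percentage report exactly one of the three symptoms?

By inclusion–exclusion (exactly-one form):
P(exactly one) = 55 + 41 + 46 − 2·19 − 2·19 − 2·12 + 3·1 = 45%

45%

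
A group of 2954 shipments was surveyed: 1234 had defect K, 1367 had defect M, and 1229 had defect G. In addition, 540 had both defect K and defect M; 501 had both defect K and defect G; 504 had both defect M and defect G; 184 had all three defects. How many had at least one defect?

2469

N(≥1) = 1234 + 1367 + 1229 − 540 − 501 − 504 + 184 = 2469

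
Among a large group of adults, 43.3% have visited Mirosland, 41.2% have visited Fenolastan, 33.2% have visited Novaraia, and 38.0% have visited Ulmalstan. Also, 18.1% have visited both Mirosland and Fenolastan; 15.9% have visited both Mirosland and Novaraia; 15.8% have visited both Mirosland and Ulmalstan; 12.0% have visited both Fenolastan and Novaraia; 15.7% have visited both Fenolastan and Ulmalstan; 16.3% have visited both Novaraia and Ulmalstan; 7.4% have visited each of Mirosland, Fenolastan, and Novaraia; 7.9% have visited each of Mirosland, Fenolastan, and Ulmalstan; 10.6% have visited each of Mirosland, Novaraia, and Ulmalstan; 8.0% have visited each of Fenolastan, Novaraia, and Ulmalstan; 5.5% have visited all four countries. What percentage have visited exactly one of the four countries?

47.8%

P(exactly one) = 43.3 + 41.2 + 33.2 + 38.0 − 2·18.1 − 2·15.9 − 2·15.8 − 2·12.0 − 2·15.7 − 2·16.3 + 3·7.4 + 3·7.9 + 3·10.6 + 3·8.0 − 4·5.5 = 47.8%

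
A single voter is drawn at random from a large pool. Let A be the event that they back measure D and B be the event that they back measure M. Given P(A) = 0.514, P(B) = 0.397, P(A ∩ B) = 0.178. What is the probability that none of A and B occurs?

0.267

P(A ∪ B) = 0.514 + 0.397 − 0.178 = 0.733
P(none) = 1 − 0.733 = 0.267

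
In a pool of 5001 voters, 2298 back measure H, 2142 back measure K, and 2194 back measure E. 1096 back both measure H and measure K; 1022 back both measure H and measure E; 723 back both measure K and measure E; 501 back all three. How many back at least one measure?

4294

By inclusion–exclusion:
|union| = 2298 + 2142 + 2194 − 1096 − 1022 − 723 + 501 = 4294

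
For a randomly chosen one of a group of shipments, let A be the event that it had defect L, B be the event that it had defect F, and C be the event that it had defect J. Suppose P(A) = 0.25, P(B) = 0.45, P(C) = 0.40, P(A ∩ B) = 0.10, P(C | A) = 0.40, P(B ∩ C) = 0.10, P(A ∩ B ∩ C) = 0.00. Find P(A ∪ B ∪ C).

P(A ∩ C) = P(A)·P(C|A) = 0.25 × 0.40 = 0.10
By inclusion–exclusion:
P(A ∪ B ∪ C) = 0.25 + 0.45 + 0.40 − 0.10 − 0.10 − 0.10 + 0.00 = 0.80

0.80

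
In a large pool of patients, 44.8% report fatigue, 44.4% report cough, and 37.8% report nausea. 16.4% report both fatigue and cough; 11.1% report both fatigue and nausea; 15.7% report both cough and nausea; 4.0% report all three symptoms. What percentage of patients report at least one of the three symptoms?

87.8%

Using inclusion–exclusion:
P(at least one) = 44.8 + 44.4 + 37.8 − 16.4 − 11.1 − 15.7 + 4.0 = 87.8%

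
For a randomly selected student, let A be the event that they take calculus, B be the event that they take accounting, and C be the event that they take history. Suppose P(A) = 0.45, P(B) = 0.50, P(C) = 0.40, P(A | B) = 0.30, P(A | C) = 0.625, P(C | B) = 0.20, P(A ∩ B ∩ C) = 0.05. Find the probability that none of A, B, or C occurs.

P(A ∩ B) = P(B)·P(A|B) = 0.50 × 0.30 = 0.15
P(A ∩ C) = P(C)·P(A|C) = 0.40 × 0.625 = 0.25
P(B ∩ C) = P(B)·P(C|B) = 0.50 × 0.20 = 0.10
Inclusion–exclusion gives
P(A ∪ B ∪ C) = 0.45 + 0.50 + 0.40 − 0.15 − 0.25 − 0.10 + 0.05 = 0.90
P(none) = 1 − 0.90 = 0.10

0.10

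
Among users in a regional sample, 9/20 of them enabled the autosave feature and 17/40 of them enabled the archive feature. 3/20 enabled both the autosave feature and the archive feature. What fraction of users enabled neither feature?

Inclusion–exclusion gives
P(at least one) = 9/20 + 17/40 − 3/20 = 29/40
P(none) = 1 − 29/40 = 11/40

11/40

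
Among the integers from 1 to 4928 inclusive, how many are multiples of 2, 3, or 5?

3614

⌊4928/2⌋ + ⌊4928/3⌋ + ⌊4928/5⌋ − ⌊4928/6⌋ − ⌊4928/10⌋ − ⌊4928/15⌋ + ⌊4928/30⌋ = 2464 + 1642 + 985 − 821 − 492 − 328 + 164 = 3614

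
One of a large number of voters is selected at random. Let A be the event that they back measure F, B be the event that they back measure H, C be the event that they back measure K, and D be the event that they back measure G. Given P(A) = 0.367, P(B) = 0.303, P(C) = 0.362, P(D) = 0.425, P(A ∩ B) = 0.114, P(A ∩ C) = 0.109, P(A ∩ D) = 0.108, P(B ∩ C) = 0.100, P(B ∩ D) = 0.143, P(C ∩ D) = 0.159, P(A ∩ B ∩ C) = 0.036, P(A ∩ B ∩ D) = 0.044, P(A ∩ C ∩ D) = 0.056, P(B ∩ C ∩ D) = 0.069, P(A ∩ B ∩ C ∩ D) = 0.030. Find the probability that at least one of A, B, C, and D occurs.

0.899

P(A ∪ B ∪ C ∪ D) = 0.367 + 0.303 + 0.362 + 0.425 − 0.114 − 0.109 − 0.108 − 0.100 − 0.143 − 0.159 + 0.036 + 0.044 + 0.056 + 0.069 − 0.030 = 0.899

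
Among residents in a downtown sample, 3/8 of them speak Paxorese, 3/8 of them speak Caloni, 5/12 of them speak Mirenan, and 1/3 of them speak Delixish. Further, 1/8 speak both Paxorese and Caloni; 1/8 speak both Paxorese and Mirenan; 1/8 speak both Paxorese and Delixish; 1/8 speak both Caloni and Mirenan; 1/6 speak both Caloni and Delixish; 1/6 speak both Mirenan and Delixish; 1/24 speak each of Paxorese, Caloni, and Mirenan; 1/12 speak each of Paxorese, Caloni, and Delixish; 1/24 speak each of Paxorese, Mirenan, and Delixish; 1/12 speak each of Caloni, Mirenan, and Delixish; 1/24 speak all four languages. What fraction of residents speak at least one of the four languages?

7/8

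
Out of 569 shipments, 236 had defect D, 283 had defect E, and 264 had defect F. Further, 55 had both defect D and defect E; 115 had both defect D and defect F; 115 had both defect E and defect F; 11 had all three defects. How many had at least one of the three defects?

By inclusion-exclusion,
|at least one| = 236 + 283 + 264 − 55 − 115 − 115 + 11 = 509

509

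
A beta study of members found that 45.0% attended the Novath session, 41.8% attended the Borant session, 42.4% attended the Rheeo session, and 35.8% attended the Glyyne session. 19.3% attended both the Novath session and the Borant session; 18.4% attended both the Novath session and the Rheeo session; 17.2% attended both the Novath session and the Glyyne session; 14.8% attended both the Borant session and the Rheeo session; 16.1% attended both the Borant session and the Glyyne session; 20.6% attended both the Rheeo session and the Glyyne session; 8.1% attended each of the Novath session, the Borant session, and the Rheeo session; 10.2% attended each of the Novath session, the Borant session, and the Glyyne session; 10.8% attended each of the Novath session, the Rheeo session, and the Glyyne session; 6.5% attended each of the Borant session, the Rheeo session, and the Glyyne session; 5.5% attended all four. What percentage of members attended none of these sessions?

11.3%

Inclusion–exclusion gives
P(≥1) = 45.0 + 41.8 + 42.4 + 35.8 − 19.3 − 18.4 − 17.2 − 14.8 − 16.1 − 20.6 + 8.1 + 10.2 + 10.8 + 6.5 − 5.5 = 88.7%
P(none) = 100% − 88.7% = 11.3%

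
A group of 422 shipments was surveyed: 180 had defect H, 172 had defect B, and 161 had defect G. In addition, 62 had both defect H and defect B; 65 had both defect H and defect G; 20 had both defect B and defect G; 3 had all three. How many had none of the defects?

Apply inclusion-exclusion:
N(≥1) = 180 + 172 + 161 − 62 − 65 − 20 + 3 = 369
None: 422 − 369 = 53

53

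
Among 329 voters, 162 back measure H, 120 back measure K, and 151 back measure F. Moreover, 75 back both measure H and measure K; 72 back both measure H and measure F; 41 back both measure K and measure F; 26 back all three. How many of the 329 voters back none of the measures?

N(≥1) = 162 + 120 + 151 − 75 − 72 − 41 + 26 = 271
None: 329 − 271 = 58

58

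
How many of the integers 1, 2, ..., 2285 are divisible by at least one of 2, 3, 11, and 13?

1646

Apply inclusion-exclusion:
floor(2285/2) + floor(2285/3) + floor(2285/11) + floor(2285/13) − floor(2285/6) − floor(2285/22) − floor(2285/26) − floor(2285/33) − floor(2285/39) − floor(2285/143) + floor(2285/66) + floor(2285/78) + floor(2285/286) + floor(2285/429) − floor(2285/858) = 1142 + 761 + 207 + 175 − 380 − 103 − 87 − 69 − 58 − 15 + 34 + 29 + 7 + 5 − 2 = 1646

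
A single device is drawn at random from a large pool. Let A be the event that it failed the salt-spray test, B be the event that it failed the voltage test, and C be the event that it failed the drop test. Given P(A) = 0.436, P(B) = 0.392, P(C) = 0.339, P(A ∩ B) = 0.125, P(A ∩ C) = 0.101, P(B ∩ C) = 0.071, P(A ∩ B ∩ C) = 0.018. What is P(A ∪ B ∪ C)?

0.888

Using inclusion–exclusion:
P(A ∪ B ∪ C) = 0.436 + 0.392 + 0.339 − 0.125 − 0.101 − 0.071 + 0.018 = 0.888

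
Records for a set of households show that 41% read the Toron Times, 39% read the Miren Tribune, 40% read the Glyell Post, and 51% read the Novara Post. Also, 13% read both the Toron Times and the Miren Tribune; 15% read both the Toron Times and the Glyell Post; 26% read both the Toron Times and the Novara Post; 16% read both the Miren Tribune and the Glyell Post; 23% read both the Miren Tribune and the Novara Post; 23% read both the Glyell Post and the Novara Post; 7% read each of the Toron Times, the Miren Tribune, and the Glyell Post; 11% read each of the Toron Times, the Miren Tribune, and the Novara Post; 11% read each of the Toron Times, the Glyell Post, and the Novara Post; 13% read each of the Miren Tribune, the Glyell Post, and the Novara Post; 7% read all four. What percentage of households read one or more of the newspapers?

90%

P(at least one) = 41 + 39 + 40 + 51 − 13 − 15 − 26 − 16 − 23 − 23 + 7 + 11 + 11 + 13 − 7 = 90%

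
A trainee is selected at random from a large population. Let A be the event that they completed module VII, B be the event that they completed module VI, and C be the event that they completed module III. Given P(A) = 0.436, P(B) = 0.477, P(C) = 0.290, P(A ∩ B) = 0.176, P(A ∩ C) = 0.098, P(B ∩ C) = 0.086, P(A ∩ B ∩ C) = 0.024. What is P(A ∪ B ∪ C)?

Using inclusion–exclusion:
P(A ∪ B ∪ C) = 0.436 + 0.477 + 0.290 − 0.176 − 0.098 − 0.086 + 0.024 = 0.867

0.867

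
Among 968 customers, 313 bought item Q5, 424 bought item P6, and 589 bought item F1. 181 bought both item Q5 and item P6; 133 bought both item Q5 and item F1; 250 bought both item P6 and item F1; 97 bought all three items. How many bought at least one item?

|at least one| = 313 + 424 + 589 − 181 − 133 − 250 + 97 = 859

859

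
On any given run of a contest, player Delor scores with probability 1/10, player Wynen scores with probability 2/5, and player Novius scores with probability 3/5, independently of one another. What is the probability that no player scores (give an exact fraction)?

27/125

Independence gives P(none) = ∏(1 − pᵢ).
P(none) = (1 − 1/10) × (1 − 2/5) × (1 − 3/5) = 9/10 × 3/5 × 2/5 = 27/125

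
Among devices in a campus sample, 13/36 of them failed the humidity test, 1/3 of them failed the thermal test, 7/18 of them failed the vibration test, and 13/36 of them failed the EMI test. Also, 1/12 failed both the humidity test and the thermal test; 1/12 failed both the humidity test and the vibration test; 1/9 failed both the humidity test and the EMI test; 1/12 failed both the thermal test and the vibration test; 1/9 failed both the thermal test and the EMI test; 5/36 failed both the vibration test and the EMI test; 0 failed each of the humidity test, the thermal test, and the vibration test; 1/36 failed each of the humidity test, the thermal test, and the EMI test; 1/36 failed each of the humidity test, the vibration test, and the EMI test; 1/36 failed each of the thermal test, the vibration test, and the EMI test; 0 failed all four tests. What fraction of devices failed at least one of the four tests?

11/12

By inclusion–exclusion:
P(at least one) = 13/36 + 1/3 + 7/18 + 13/36 − 1/12 − 1/12 − 1/9 − 1/12 − 1/9 − 5/36 + 0 + 1/36 + 1/36 + 1/36 − 0 = 11/12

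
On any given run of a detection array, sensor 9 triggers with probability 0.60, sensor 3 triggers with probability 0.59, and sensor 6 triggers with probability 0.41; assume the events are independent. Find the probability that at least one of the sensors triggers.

P(none) = (1 − 0.60) × (1 − 0.59) × (1 − 0.41) = 0.40 × 0.41 × 0.59 = 0.09676
P(at least one) = 1 − 0.09676 = 0.90324

0.90324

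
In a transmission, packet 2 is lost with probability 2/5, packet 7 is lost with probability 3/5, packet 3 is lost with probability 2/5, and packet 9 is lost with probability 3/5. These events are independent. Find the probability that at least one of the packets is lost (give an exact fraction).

589/625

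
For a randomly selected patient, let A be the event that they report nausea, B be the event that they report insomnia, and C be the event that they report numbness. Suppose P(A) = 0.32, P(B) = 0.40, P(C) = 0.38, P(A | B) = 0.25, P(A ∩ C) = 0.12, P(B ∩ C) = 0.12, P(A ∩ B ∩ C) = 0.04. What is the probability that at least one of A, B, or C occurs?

P(A ∩ B) = P(B)·P(A|B) = 0.40 × 0.25 = 0.10
P(A ∪ B ∪ C) = 0.32 + 0.40 + 0.38 − 0.10 − 0.12 − 0.12 + 0.04 = 0.80

0.80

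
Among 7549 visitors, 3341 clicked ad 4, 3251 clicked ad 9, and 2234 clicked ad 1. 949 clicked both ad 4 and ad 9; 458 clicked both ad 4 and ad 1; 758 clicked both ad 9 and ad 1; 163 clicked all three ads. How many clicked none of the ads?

725

|at least one| = 3341 + 3251 + 2234 − 949 − 458 − 758 + 163 = 6824
None: 7549 − 6824 = 725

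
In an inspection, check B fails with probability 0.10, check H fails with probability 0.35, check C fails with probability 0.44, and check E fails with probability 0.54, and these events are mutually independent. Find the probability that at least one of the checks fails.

0.849304

Since the events are independent, P(none) is the product of the individual non-occurrence probabilities.
P(none) = (1 − 0.10) × (1 − 0.35) × (1 − 0.44) × (1 − 0.54) = 0.90 × 0.65 × 0.56 × 0.46 = 0.150696
P(at least one) = 1 − 0.150696 = 0.849304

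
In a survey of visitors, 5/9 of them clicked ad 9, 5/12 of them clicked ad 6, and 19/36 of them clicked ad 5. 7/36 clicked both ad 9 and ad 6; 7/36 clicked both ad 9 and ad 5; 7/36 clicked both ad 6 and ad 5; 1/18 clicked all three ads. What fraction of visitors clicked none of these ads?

P(union) = 5/9 + 5/12 + 19/36 − 7/36 − 7/36 − 7/36 + 1/18 = 35/36
P(none) = 1 − 35/36 = 1/36

1/36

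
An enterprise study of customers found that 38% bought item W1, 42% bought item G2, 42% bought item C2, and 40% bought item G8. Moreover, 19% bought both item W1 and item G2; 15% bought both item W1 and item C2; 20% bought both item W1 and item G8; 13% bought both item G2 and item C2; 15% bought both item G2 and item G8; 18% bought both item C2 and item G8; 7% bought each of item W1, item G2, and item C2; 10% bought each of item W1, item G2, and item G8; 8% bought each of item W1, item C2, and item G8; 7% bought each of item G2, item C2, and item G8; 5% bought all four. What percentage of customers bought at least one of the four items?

89%

Inclusion–exclusion gives
P(at least one) = 38 + 42 + 42 + 40 − 19 − 15 − 20 − 13 − 15 − 18 + 7 + 10 + 8 + 7 − 5 = 89%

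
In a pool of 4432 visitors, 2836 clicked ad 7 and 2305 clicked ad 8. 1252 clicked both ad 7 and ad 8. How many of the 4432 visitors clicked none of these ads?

N(≥1) = 2836 + 2305 − 1252 = 3889
None: 4432 − 3889 = 543

543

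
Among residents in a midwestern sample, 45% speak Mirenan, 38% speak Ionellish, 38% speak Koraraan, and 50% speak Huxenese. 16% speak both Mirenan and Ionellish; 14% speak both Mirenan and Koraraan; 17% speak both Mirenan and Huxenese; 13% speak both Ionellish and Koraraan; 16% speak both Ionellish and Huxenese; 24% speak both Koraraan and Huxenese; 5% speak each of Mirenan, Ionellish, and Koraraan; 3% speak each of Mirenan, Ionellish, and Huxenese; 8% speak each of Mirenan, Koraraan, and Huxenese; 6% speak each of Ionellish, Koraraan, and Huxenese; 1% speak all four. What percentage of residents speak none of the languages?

8%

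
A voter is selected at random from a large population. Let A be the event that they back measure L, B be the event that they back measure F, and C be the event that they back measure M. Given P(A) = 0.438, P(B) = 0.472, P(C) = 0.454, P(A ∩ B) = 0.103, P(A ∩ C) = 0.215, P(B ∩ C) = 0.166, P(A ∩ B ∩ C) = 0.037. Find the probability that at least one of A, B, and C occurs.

0.917

P(A ∪ B ∪ C) = 0.438 + 0.472 + 0.454 − 0.103 − 0.215 − 0.166 + 0.037 = 0.917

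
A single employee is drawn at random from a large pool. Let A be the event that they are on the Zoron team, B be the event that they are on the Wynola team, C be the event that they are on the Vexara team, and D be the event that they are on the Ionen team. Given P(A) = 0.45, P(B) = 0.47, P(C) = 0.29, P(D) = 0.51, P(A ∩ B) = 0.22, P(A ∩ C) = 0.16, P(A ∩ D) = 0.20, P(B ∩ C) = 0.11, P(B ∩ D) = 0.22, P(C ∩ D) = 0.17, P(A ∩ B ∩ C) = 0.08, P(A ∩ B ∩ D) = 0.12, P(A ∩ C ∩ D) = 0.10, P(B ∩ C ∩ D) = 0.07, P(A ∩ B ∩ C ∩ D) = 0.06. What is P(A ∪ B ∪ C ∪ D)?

Inclusion–exclusion gives
P(A ∪ B ∪ C ∪ D) = 0.45 + 0.47 + 0.29 + 0.51 − 0.22 − 0.16 − 0.20 − 0.11 − 0.22 − 0.17 + 0.08 + 0.12 + 0.10 + 0.07 − 0.06 = 0.95

0.95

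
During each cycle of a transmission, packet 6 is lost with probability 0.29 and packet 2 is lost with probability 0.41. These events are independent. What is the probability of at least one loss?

0.5811

P(none) = (1 − 0.29) × (1 − 0.41) = 0.71 × 0.59 = 0.4189
P(at least one) = 1 − 0.4189 = 0.5811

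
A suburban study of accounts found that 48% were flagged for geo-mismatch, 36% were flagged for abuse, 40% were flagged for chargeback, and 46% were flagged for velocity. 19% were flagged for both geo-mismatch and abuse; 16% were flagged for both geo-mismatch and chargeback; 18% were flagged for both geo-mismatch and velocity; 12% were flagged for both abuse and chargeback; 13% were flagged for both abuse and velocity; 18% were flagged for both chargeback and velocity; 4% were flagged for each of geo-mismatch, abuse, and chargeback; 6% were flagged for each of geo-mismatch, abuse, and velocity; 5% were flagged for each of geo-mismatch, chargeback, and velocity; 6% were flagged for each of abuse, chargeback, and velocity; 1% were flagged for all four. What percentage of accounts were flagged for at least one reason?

P(union) = 48 + 36 + 40 + 46 − 19 − 16 − 18 − 12 − 13 − 18 + 4 + 6 + 5 + 6 − 1 = 94%

94%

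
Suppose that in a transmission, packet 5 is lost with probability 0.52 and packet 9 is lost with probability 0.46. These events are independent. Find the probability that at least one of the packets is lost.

Since the events are independent, P(none) is the product of the individual non-occurrence probabilities.
P(none) = (1 − 0.52) × (1 − 0.46) = 0.48 × 0.54 = 0.2592
P(at least one) = 1 − 0.2592 = 0.7408

0.7408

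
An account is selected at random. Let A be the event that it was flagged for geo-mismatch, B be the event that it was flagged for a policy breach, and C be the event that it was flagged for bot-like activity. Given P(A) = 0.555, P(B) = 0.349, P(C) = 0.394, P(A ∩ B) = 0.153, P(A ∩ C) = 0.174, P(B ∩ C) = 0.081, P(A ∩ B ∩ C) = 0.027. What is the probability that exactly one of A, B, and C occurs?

P(exactly one) = 0.555 + 0.349 + 0.394 − 2·0.153 − 2·0.174 − 2·0.081 + 3·0.027 = 0.563

0.563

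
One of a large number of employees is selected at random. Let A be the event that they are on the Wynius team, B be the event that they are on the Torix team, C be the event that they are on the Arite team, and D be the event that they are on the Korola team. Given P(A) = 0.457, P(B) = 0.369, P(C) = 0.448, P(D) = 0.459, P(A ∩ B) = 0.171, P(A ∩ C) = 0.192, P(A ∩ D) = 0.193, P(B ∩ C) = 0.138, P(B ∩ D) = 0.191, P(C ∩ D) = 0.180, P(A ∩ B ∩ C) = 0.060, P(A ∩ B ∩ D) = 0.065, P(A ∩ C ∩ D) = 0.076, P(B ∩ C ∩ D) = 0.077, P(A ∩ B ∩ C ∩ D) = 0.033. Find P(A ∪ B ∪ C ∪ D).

By inclusion-exclusion,
P(A ∪ B ∪ C ∪ D) = 0.457 + 0.369 + 0.448 + 0.459 − 0.171 − 0.192 − 0.193 − 0.138 − 0.191 − 0.180 + 0.060 + 0.065 + 0.076 + 0.077 − 0.033 = 0.913

0.913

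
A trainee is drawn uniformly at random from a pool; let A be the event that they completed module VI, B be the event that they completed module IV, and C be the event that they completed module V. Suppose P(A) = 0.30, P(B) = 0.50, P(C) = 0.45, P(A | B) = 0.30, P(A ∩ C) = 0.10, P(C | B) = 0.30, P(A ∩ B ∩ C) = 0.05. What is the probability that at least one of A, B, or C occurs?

0.90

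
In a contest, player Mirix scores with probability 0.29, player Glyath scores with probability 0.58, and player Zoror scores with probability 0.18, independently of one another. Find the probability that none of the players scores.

P(none) = (1 − 0.29) × (1 − 0.58) × (1 − 0.18) = 0.71 × 0.42 × 0.82 = 0.244524

0.244524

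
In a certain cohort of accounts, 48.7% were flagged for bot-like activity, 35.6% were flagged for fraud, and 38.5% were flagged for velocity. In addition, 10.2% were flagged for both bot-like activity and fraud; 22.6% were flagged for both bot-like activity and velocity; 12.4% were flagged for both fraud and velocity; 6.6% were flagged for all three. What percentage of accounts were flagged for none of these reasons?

15.8%

Apply inclusion-exclusion:
P(union) = 48.7 + 35.6 + 38.5 − 10.2 − 22.6 − 12.4 + 6.6 = 84.2%
P(none) = 100% − 84.2% = 15.8%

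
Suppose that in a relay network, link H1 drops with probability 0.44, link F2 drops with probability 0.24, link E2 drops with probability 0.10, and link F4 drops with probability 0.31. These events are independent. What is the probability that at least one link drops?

P(none) = (1 − 0.44) × (1 − 0.24) × (1 − 0.10) × (1 − 0.31) = 0.56 × 0.76 × 0.90 × 0.69 = 0.2642976
P(at least one) = 1 − 0.2642976 = 0.7357024

0.7357024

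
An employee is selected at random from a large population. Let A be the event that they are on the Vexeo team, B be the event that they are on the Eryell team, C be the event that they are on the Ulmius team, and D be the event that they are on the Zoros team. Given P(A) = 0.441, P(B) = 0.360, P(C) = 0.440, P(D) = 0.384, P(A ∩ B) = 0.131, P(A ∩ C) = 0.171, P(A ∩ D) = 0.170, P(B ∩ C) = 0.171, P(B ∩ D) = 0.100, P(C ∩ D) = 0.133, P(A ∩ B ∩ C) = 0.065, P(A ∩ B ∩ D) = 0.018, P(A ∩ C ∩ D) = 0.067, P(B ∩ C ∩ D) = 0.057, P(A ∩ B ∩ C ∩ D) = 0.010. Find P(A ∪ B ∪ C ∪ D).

0.946

By inclusion–exclusion:
P(A ∪ B ∪ C ∪ D) = 0.441 + 0.360 + 0.440 + 0.384 − 0.131 − 0.171 − 0.170 − 0.171 − 0.100 − 0.133 + 0.065 + 0.018 + 0.067 + 0.057 − 0.010 = 0.946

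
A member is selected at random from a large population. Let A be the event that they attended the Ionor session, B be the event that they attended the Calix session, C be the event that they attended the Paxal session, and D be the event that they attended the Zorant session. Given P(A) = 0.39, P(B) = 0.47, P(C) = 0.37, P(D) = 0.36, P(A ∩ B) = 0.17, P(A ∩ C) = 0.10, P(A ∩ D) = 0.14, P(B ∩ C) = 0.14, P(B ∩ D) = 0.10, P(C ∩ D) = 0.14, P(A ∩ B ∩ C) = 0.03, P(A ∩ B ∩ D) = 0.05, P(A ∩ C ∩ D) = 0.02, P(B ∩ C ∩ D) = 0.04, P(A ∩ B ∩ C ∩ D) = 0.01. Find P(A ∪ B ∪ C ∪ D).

By inclusion-exclusion,
P(A ∪ B ∪ C ∪ D) = 0.39 + 0.47 + 0.37 + 0.36 − 0.17 − 0.10 − 0.14 − 0.14 − 0.10 − 0.14 + 0.03 + 0.05 + 0.02 + 0.04 − 0.01 = 0.93

0.93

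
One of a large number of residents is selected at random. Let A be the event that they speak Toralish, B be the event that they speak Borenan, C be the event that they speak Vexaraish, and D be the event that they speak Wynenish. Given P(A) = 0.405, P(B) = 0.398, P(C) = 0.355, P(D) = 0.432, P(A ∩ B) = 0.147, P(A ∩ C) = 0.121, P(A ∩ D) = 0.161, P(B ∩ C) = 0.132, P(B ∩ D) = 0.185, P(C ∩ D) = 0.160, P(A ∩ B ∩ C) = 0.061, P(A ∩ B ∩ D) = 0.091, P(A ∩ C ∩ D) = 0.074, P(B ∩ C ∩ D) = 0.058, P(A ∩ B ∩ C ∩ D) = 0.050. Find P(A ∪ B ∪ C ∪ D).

Using inclusion–exclusion:
P(A ∪ B ∪ C ∪ D) = 0.405 + 0.398 + 0.355 + 0.432 − 0.147 − 0.121 − 0.161 − 0.132 − 0.185 − 0.160 + 0.061 + 0.091 + 0.074 + 0.058 − 0.050 = 0.918

0.918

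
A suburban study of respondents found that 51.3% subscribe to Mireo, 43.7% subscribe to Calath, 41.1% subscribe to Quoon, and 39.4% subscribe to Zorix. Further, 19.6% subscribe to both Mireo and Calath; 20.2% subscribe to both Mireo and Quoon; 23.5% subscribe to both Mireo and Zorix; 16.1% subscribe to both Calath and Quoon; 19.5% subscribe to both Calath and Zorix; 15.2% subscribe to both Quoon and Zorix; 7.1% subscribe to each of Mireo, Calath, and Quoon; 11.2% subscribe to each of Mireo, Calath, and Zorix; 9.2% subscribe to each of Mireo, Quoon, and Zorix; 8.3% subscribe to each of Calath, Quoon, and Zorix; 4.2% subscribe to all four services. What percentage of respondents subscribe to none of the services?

P(≥1) = 51.3 + 43.7 + 41.1 + 39.4 − 19.6 − 20.2 − 23.5 − 16.1 − 19.5 − 15.2 + 7.1 + 11.2 + 9.2 + 8.3 − 4.2 = 93.0%
P(none) = 100% − 93.0% = 7.0%

7.0%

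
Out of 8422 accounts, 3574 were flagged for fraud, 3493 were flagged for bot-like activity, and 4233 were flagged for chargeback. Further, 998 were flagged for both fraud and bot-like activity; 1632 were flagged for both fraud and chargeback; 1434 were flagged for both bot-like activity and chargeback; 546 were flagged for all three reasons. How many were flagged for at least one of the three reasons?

|at least one| = 3574 + 3493 + 4233 − 998 − 1632 − 1434 + 546 = 7782

7782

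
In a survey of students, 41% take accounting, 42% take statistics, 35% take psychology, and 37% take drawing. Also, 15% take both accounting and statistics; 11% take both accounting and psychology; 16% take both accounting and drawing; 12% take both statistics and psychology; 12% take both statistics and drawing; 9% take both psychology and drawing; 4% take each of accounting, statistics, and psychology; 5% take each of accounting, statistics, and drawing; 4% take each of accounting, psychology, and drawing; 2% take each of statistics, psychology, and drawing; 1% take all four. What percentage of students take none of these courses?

6%

P(union) = 41 + 42 + 35 + 37 − 15 − 11 − 16 − 12 − 12 − 9 + 4 + 5 + 4 + 2 − 1 = 94%
P(none) = 100% − 94% = 6%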